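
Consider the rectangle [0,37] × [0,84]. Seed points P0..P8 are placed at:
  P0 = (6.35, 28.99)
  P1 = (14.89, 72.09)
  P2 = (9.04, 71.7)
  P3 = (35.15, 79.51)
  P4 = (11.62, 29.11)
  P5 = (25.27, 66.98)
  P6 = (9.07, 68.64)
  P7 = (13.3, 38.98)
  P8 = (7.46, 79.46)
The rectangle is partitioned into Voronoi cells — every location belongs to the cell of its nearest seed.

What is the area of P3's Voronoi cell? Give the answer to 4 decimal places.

1. box [0,37]×[0,84]: [(0, 0) (37, 0) (37, 84) (0, 84)]
2. ⊥bis P3·P0 via (20.75,54.25): [(0, 66.079) (37, 44.9863) (37, 84) (0, 84)]  |A|=1053.2916
3. ⊥bis P3·P1 via (25.02,75.8): [(36.1218, 45.487) (37, 44.9863) (37, 84) (22.0168, 84)]  |A|=305.6541
4. ⊥bis P3·P2 via (22.095,75.605): [(36.1218, 45.487) (37, 44.9863) (37, 84) (22.0168, 84)]  |A|=305.6541
5. ⊥bis P3·P4 via (23.385,54.31): [(34.851, 48.9569) (37, 47.9536) (37, 84) (22.0168, 84)]  |A|=301.2602
6. ⊥bis P3·P5 via (30.21,73.245): [(24.2283, 77.9616) (37, 67.891) (37, 84) (22.0168, 84)]  |A|=148.1064
7. ⊥bis P3·P6 via (22.11,74.075): [(24.2283, 77.9616) (37, 67.891) (37, 84) (22.0168, 84)]  |A|=148.1064
8. ⊥bis P3·P7 via (24.225,59.245): [(24.2283, 77.9616) (37, 67.891) (37, 84) (22.0168, 84)]  |A|=148.1064
9. ⊥bis P3·P8 via (21.305,79.485): [(24.2283, 77.9616) (37, 67.891) (37, 84) (22.0168, 84)]  |A|=148.1064
10. canonical 4-gon: [(24.2283, 77.9616) (37, 67.891) (37, 84) (22.0168, 84)]
11. shoelace: 148.1064

Area of P3's cell: 148.1064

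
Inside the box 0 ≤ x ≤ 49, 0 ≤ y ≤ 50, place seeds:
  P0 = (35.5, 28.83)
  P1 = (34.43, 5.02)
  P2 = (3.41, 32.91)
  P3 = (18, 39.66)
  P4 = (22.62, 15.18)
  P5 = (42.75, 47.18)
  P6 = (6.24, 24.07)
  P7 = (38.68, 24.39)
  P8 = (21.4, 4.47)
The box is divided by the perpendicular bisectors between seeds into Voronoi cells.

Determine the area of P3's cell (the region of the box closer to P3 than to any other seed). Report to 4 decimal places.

1. box [0,49]×[0,50]: [(0, 0) (49, 0) (49, 50) (0, 50)]
2. ⊥bis P3·P0 via (26.75,34.245): [(0, 0) (5.5572, 0) (36.5001, 50) (0, 50)]  |A|=1051.4333
3. ⊥bis P3·P1 via (26.215,22.34): [(0, 9.906) (16.5437, 17.7528) (36.5001, 50) (0, 50)]  |A|=920.1636
4. ⊥bis P3·P2 via (10.705,36.285): [(18.1088, 20.2818) (36.5001, 50) (4.3598, 50)]  |A|=477.5751
5. ⊥bis P3·P4 via (20.31,27.42): [(15.2483, 26.4647) (22.8194, 27.8936) (36.5001, 50) (4.3598, 50)]  |A|=452.1259
6. ⊥bis P3·P5 via (30.375,43.42): [(15.2483, 26.4647) (22.8194, 27.8936) (31.051, 41.195) (28.3757, 50) (4.3598, 50)]  |A|=416.3584
7. ⊥bis P3·P6 via (12.12,31.865): [(13.0876, 31.1351) (18.4724, 27.0732) (22.8194, 27.8936) (31.051, 41.195) (28.3757, 50) (4.3598, 50)]  |A|=408.1721
8. ⊥bis P3·P7 via (28.34,32.025): [(13.0876, 31.1351) (18.4724, 27.0732) (22.8194, 27.8936) (31.051, 41.195) (28.3757, 50) (4.3598, 50)]  |A|=408.1721
9. ⊥bis P3·P8 via (19.7,22.065): [(13.0876, 31.1351) (18.4724, 27.0732) (22.8194, 27.8936) (31.051, 41.195) (28.3757, 50) (4.3598, 50)]  |A|=408.1721
10. canonical 6-gon: [(13.0876, 31.1351) (18.4724, 27.0732) (22.8194, 27.8936) (31.051, 41.195) (28.3757, 50) (4.3598, 50)]
11. shoelace: 408.1721

Area of P3's cell: 408.1721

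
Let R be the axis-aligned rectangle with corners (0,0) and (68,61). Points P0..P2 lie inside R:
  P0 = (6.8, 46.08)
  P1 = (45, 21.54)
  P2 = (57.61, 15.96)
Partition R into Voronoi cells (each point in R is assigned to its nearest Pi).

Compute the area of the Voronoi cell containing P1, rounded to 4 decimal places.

1. box [0,68]×[0,61]: [(0, 0) (68, 0) (68, 61) (0, 61)]
2. ⊥bis P1·P0 via (25.9,33.81): [(4.1802, 0) (68, 0) (68, 61) (43.3671, 61)]  |A|=2697.8087
3. ⊥bis P1·P2 via (51.305,18.75): [(4.1802, 0) (43.008, 0) (68, 56.4783) (68, 61) (43.3671, 61)]  |A|=1992.0561
4. canonical 5-gon: [(4.1802, 0) (43.008, 0) (68, 56.4783) (68, 61) (43.3671, 61)]
5. shoelace: 1992.0561

Area of P1's cell: 1992.0561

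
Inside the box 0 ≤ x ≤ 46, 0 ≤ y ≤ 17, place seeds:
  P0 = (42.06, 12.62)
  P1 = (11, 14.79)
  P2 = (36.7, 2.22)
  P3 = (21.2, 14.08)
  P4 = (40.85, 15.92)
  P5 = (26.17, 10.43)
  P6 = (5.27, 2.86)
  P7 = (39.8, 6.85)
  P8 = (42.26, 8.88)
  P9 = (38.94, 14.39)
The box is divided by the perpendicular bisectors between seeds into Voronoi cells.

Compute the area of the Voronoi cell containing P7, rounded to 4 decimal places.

1. box [0,46]×[0,17]: [(0, 0) (46, 0) (46, 17) (0, 17)]
2. ⊥bis P7·P0 via (40.93,9.735): [(0, 0) (46, 0) (46, 7.7492) (22.3817, 17) (0, 17)]  |A|=672.7559
3. ⊥bis P7·P1 via (25.4,10.82): [(22.417, 0) (46, 0) (46, 7.7492) (26.6436, 15.3307)]  |A|=255.7705
4. ⊥bis P7·P2 via (38.25,4.535): [(25.9396, 12.7774) (45.0232, 0) (46, 0) (46, 7.7492) (26.6436, 15.3307)]  |A|=111.3463
5. ⊥bis P7·P3 via (30.5,10.465): [(30.2714, 9.877) (45.0232, 0) (46, 0) (46, 7.7492) (31.6319, 13.3769)]  |A|=94.7369
6. ⊥bis P7·P4 via (40.325,11.385): [(31.2653, 12.4338) (30.2714, 9.877) (45.0232, 0) (46, 0) (46, 7.7492) (35.2037, 11.9779)]  |A|=92.7961
7. ⊥bis P7·P5 via (32.985,8.64): [(33.9013, 12.1286) (32.8555, 8.1469) (45.0232, 0) (46, 0) (46, 7.7492) (35.2037, 11.9779)]  |A|=83.2254
8. ⊥bis P7·P6 via (22.535,4.855): [(33.9013, 12.1286) (32.8555, 8.1469) (45.0232, 0) (46, 0) (46, 7.7492) (35.2037, 11.9779)]  |A|=83.2254
9. ⊥bis P7·P8 via (41.03,7.865): [(33.9013, 12.1286) (32.8555, 8.1469) (45.0232, 0) (46, 0) (46, 1.8422) (38.7977, 10.5702) (35.2037, 11.9779)]  |A|=61.9535
10. ⊥bis P7·P9 via (39.37,10.62): [(33.3239, 9.9304) (32.8555, 8.1469) (45.0232, 0) (46, 0) (46, 1.8422) (38.8093, 10.5561)]  |A|=55.4337
11. canonical 6-gon: [(33.3239, 9.9304) (32.8555, 8.1469) (45.0232, 0) (46, 0) (46, 1.8422) (38.8093, 10.5561)]
12. shoelace: 55.4337

Area of P7's cell: 55.4337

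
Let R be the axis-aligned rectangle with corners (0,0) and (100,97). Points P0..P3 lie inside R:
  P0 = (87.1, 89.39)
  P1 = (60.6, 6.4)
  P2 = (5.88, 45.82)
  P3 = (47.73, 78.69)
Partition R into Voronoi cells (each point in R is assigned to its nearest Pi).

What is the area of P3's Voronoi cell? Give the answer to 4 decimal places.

1. box [0,100]×[0,97]: [(0, 0) (100, 0) (100, 97) (0, 97)]
2. ⊥bis P3·P0 via (67.415,84.04): [(0, 0) (90.2554, 0) (63.8927, 97) (0, 97)]  |A|=7476.1858
3. ⊥bis P3·P1 via (54.165,42.545): [(0, 32.9018) (77.5605, 46.7102) (63.8927, 97) (0, 97)]  |A|=4092.3201
4. ⊥bis P3·P2 via (26.805,62.255): [(0, 96.3831) (43.743, 40.6895) (77.5605, 46.7102) (63.8927, 97) (0, 97)]  |A|=2703.8899
5. canonical 5-gon: [(0, 96.3831) (43.743, 40.6895) (77.5605, 46.7102) (63.8927, 97) (0, 97)]
6. shoelace: 2703.8899

Area of P3's cell: 2703.8899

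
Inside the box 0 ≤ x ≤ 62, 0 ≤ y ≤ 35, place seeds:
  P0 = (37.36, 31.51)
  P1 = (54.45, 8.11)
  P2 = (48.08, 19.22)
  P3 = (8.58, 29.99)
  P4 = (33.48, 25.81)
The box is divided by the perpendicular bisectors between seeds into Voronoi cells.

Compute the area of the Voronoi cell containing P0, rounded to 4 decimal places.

1. box [0,62]×[0,35]: [(0, 0) (62, 0) (62, 35) (0, 35)]
2. ⊥bis P0·P1 via (45.905,19.81): [(0, 0) (18.7807, 0) (62, 31.5649) (62, 35) (0, 35)]  |A|=1487.8948
3. ⊥bis P0·P2 via (42.72,25.365): [(0, 0) (13.6402, 0) (53.7661, 35) (0, 35)]  |A|=1179.6095
4. ⊥bis P0·P3 via (22.97,30.75): [(24.1116, 9.1338) (53.7661, 35) (22.7455, 35)]  |A|=401.1921
5. ⊥bis P0·P4 via (35.42,28.66): [(41.642, 24.4247) (53.7661, 35) (26.1061, 35)]  |A|=146.2566
6. canonical 3-gon: [(41.642, 24.4247) (53.7661, 35) (26.1061, 35)]
7. shoelace: 146.2566

Area of P0's cell: 146.2566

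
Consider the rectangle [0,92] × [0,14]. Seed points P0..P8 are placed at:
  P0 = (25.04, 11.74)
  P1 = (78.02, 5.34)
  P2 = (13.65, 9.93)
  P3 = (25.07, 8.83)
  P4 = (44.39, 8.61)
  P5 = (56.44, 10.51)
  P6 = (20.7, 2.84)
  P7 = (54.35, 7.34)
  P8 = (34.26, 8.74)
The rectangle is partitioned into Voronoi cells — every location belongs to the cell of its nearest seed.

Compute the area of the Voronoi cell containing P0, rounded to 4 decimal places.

Area of P0's cell: 41.4075

1. box [0,92]×[0,14]: [(0, 0) (92, 0) (92, 14) (0, 14)]
2. ⊥bis P0·P1 via (51.53,8.54): [(0, 0) (50.4984, 0) (52.1896, 14) (0, 14)]  |A|=718.8155
3. ⊥bis P0·P2 via (19.345,10.835): [(21.0668, 0) (50.4984, 0) (52.1896, 14) (18.842, 14)]  |A|=439.4536
4. ⊥bis P0·P3 via (25.055,10.285): [(19.4416, 10.2271) (51.7741, 10.5605) (52.1896, 14) (18.842, 14)]  |A|=118.4432
5. ⊥bis P0·P4 via (34.715,10.175): [(19.4416, 10.2271) (34.749, 10.3849) (35.3337, 14) (18.842, 14)]  |A|=58.7329
6. ⊥bis P0·P5 via (40.74,11.125): [(19.4416, 10.2271) (34.749, 10.3849) (35.3337, 14) (18.842, 14)]  |A|=58.7329
7. ⊥bis P0·P6 via (22.87,7.29): [(19.4416, 10.2271) (34.749, 10.3849) (35.3337, 14) (18.842, 14)]  |A|=58.7329
8. ⊥bis P0·P7 via (39.695,9.54): [(19.4416, 10.2271) (34.749, 10.3849) (35.3337, 14) (18.842, 14)]  |A|=58.7329
9. ⊥bis P0·P8 via (29.65,10.24): [(19.4416, 10.2271) (29.6802, 10.3327) (30.8734, 14) (18.842, 14)]  |A|=41.4075
10. canonical 4-gon: [(19.4416, 10.2271) (29.6802, 10.3327) (30.8734, 14) (18.842, 14)]
11. shoelace: 41.4075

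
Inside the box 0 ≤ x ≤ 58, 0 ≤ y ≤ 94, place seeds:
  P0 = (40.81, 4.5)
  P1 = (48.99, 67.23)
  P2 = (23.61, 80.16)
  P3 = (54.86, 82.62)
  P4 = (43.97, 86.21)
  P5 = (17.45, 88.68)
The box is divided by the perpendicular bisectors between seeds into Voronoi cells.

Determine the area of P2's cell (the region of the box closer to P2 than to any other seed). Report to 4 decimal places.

1. box [0,58]×[0,94]: [(0, 0) (58, 0) (58, 94) (0, 94)]
2. ⊥bis P2·P0 via (32.21,42.33): [(0, 35.0076) (58, 48.1929) (58, 94) (0, 94)]  |A|=3039.1848
3. ⊥bis P2·P1 via (36.3,73.695): [(0, 35.0076) (18.7636, 39.2732) (46.6445, 94) (0, 94)]  |A|=1829.8072
4. ⊥bis P2·P3 via (39.235,81.39): [(0, 35.0076) (18.7636, 39.2732) (39.3669, 79.7149) (38.2423, 94) (0, 94)]  |A|=1769.7942
5. ⊥bis P2·P4 via (33.79,83.185): [(0, 35.0076) (18.7636, 39.2732) (36.4958, 74.0793) (30.5763, 94) (0, 94)]  |A|=1669.7622
6. ⊥bis P2·P5 via (20.53,84.42): [(0, 69.5767) (0, 35.0076) (18.7636, 39.2732) (36.4958, 74.0793) (31.1429, 92.0932)]  |A|=1260.3043
7. canonical 5-gon: [(0, 69.5767) (0, 35.0076) (18.7636, 39.2732) (36.4958, 74.0793) (31.1429, 92.0932)]
8. shoelace: 1260.3043

Area of P2's cell: 1260.3043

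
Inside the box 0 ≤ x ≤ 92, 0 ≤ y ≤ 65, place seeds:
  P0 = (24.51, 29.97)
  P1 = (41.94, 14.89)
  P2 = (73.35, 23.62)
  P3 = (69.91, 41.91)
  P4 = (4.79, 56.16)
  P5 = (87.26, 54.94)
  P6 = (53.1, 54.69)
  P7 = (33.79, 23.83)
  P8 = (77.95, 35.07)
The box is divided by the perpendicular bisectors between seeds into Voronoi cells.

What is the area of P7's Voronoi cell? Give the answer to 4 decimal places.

1. box [0,92]×[0,65]: [(0, 0) (92, 0) (92, 65) (0, 65)]
2. ⊥bis P7·P0 via (29.15,26.9): [(11.3519, 0) (92, 0) (92, 65) (54.3584, 65)]  |A|=3844.4138
3. ⊥bis P7·P1 via (37.865,19.36): [(11.3519, 0) (16.6284, 0) (87.929, 65) (54.3584, 65)]  |A|=1262.5289
4. ⊥bis P7·P2 via (53.57,23.725): [(53.7845, 64.1326) (11.3519, 0) (16.6284, 0) (53.6231, 33.7256)]  |A|=728.9233
5. ⊥bis P7·P3 via (51.85,32.87): [(43.7744, 49.0033) (11.3519, 0) (16.6284, 0) (52.1115, 32.3476)]  |A|=559.6231
6. ⊥bis P7·P4 via (19.29,39.995): [(43.7744, 49.0033) (11.3519, 0) (16.6284, 0) (52.1115, 32.3476)]  |A|=559.6231
7. ⊥bis P7·P5 via (60.525,39.385): [(43.7744, 49.0033) (11.3519, 0) (16.6284, 0) (52.1115, 32.3476)]  |A|=559.6231
8. ⊥bis P7·P6 via (43.445,39.26): [(51.0259, 34.5164) (39.1189, 41.967) (11.3519, 0) (16.6284, 0) (52.1115, 32.3476)]  |A|=500.3891
9. ⊥bis P7·P8 via (55.87,29.45): [(51.0259, 34.5164) (39.1189, 41.967) (11.3519, 0) (16.6284, 0) (52.1115, 32.3476)]  |A|=500.3891
10. canonical 5-gon: [(51.0259, 34.5164) (39.1189, 41.967) (11.3519, 0) (16.6284, 0) (52.1115, 32.3476)]
11. shoelace: 500.3891

Area of P7's cell: 500.3891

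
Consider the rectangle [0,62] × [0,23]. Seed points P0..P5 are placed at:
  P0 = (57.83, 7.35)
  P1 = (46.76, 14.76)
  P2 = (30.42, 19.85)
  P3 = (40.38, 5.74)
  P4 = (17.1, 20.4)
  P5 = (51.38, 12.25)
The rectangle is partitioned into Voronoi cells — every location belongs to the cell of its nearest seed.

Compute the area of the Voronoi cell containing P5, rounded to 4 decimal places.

Area of P5's cell: 144.0408

1. box [0,62]×[0,23]: [(0, 0) (62, 0) (62, 23) (0, 23)]
2. ⊥bis P5·P0 via (54.605,9.8): [(0, 0) (47.16, 0) (62, 19.5342) (62, 23) (0, 23)]  |A|=1281.0564
3. ⊥bis P5·P1 via (49.07,13.505): [(41.7329, 0) (47.16, 0) (62, 19.5342) (62, 23) (54.2285, 23)]  |A|=177.5002
4. ⊥bis P5·P2 via (40.9,16.05): [(41.7329, 0) (47.16, 0) (62, 19.5342) (62, 23) (54.2285, 23)]  |A|=177.5002
5. ⊥bis P5·P3 via (45.88,8.995): [(46.2657, 8.3433) (49.4328, 2.9917) (62, 19.5342) (62, 23) (54.2285, 23)]  |A|=144.0408
6. ⊥bis P5·P4 via (34.24,16.325): [(46.2657, 8.3433) (49.4328, 2.9917) (62, 19.5342) (62, 23) (54.2285, 23)]  |A|=144.0408
7. canonical 5-gon: [(46.2657, 8.3433) (49.4328, 2.9917) (62, 19.5342) (62, 23) (54.2285, 23)]
8. shoelace: 144.0408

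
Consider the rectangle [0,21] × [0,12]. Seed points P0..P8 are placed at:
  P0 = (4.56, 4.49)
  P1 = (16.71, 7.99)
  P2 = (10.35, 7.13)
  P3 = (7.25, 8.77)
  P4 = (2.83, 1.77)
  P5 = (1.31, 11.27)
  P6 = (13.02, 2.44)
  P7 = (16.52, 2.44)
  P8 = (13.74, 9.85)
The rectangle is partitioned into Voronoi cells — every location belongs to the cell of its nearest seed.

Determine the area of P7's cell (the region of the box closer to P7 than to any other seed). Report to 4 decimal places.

Area of P7's cell: 32.2186

1. box [0,21]×[0,12]: [(0, 0) (21, 0) (21, 12) (0, 12)]
2. ⊥bis P7·P0 via (10.54,3.465): [(9.9461, 0) (21, 0) (21, 12) (12.0029, 12)]  |A|=120.3059
3. ⊥bis P7·P1 via (16.615,5.215): [(10.8736, 5.4116) (9.9461, 0) (21, 0) (21, 5.0649)]  |A|=55.5538
4. ⊥bis P7·P2 via (13.435,4.785): [(13.8342, 5.3102) (9.9893, 0.2519) (9.9461, 0) (21, 0) (21, 5.0649)]  |A|=47.8712
5. ⊥bis P7·P3 via (11.885,5.605): [(13.8342, 5.3102) (9.9893, 0.2519) (9.9461, 0) (21, 0) (21, 5.0649)]  |A|=47.8712
6. ⊥bis P7·P4 via (9.675,2.105): [(13.8342, 5.3102) (9.9893, 0.2519) (9.9461, 0) (21, 0) (21, 5.0649)]  |A|=47.8712
7. ⊥bis P7·P5 via (8.915,6.855): [(13.8342, 5.3102) (9.9893, 0.2519) (9.9461, 0) (21, 0) (21, 5.0649)]  |A|=47.8712
8. ⊥bis P7·P6 via (14.77,2.44): [(14.77, 5.2782) (14.77, 0) (21, 0) (21, 5.0649)]  |A|=32.2186
9. ⊥bis P7·P8 via (15.13,6.145): [(14.77, 5.2782) (14.77, 0) (21, 0) (21, 5.0649)]  |A|=32.2186
10. canonical 4-gon: [(14.77, 5.2782) (14.77, 0) (21, 0) (21, 5.0649)]
11. shoelace: 32.2186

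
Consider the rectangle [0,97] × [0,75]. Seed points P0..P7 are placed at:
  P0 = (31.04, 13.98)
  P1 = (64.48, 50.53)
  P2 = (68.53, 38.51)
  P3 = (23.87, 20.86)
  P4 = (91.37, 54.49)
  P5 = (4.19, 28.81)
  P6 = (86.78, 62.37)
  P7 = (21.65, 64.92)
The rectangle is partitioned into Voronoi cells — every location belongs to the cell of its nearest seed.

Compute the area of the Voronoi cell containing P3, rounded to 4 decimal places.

Area of P3's cell: 756.1715

1. box [0,97]×[0,75]: [(0, 0) (97, 0) (97, 75) (0, 75)]
2. ⊥bis P3·P0 via (27.455,17.42): [(0, 0) (10.7396, 0) (82.7061, 75) (0, 75)]  |A|=3504.2129
3. ⊥bis P3·P1 via (44.175,35.695): [(0, 0) (10.7396, 0) (44.5277, 35.2123) (15.4584, 75) (0, 75)]  |A|=2166.398
4. ⊥bis P3·P2 via (46.2,29.685): [(0, 0) (10.7396, 0) (44.165, 34.8343) (43.4121, 36.7391) (15.4584, 75) (0, 75)]  |A|=2165.9103
5. ⊥bis P3·P4 via (57.62,37.675): [(0, 0) (10.7396, 0) (44.165, 34.8343) (43.4121, 36.7391) (15.4584, 75) (0, 75)]  |A|=2165.9103
6. ⊥bis P3·P5 via (14.03,24.835): [(3.9976, 0) (10.7396, 0) (44.165, 34.8343) (43.4121, 36.7391) (27.5881, 58.3978)]  |A|=886.3082
7. ⊥bis P3·P6 via (55.325,41.615): [(3.9976, 0) (10.7396, 0) (44.165, 34.8343) (43.4121, 36.7391) (27.5881, 58.3978)]  |A|=886.3082
8. ⊥bis P3·P7 via (22.76,42.89): [(21.2937, 42.8161) (3.9976, 0) (10.7396, 0) (44.165, 34.8343) (43.4121, 36.7391) (38.3446, 43.6752)]  |A|=756.1715
9. canonical 6-gon: [(21.2937, 42.8161) (3.9976, 0) (10.7396, 0) (44.165, 34.8343) (43.4121, 36.7391) (38.3446, 43.6752)]
10. shoelace: 756.1715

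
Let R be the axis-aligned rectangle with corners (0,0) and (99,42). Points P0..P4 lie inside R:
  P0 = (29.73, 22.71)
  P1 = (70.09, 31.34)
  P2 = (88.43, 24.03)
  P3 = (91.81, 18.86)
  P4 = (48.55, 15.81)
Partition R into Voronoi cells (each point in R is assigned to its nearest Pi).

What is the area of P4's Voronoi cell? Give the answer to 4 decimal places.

Area of P4's cell: 881.1272

1. box [0,99]×[0,42]: [(0, 0) (99, 0) (99, 42) (0, 42)]
2. ⊥bis P4·P0 via (39.14,19.26): [(32.0787, 0) (99, 0) (99, 42) (47.4772, 42)]  |A|=2487.3266
3. ⊥bis P4·P1 via (59.32,23.575): [(46.9913, 40.6748) (32.0787, 0) (76.3172, 0)]  |A|=899.6961
4. ⊥bis P4·P2 via (68.49,19.92): [(71.1061, 7.2278) (46.9913, 40.6748) (32.0787, 0) (72.5959, 0)]  |A|=886.2477
5. ⊥bis P4·P3 via (70.18,17.335): [(70.8695, 7.556) (46.9913, 40.6748) (32.0787, 0) (71.4022, 0)]  |A|=881.1272
6. canonical 4-gon: [(70.8695, 7.556) (46.9913, 40.6748) (32.0787, 0) (71.4022, 0)]
7. shoelace: 881.1272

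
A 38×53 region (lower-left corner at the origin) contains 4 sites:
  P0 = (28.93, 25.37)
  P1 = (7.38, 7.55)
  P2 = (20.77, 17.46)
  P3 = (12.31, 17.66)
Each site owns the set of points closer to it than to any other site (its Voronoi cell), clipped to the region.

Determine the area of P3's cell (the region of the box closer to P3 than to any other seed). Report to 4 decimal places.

Area of P3's cell: 537.0532

1. box [0,38]×[0,53]: [(0, 0) (38, 0) (38, 53) (0, 53)]
2. ⊥bis P3·P0 via (20.62,21.515): [(0, 0) (30.6008, 0) (6.0141, 53) (0, 53)]  |A|=970.2956
3. ⊥bis P3·P1 via (9.845,12.605): [(0, 17.4058) (29.1117, 3.2098) (6.0141, 53) (0, 53)]  |A|=667.8275
4. ⊥bis P3·P2 via (16.54,17.56): [(0, 17.4058) (16.3479, 9.434) (16.8268, 29.6918) (6.0141, 53) (0, 53)]  |A|=537.0532
5. canonical 5-gon: [(0, 17.4058) (16.3479, 9.434) (16.8268, 29.6918) (6.0141, 53) (0, 53)]
6. shoelace: 537.0532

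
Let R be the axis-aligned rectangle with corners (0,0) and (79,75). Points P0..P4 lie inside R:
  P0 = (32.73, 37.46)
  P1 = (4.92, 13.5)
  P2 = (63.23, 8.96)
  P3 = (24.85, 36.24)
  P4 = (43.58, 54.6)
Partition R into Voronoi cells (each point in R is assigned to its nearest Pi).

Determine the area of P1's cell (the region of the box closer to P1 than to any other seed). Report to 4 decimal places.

Area of P1's cell: 778.5479

1. box [0,79]×[0,75]: [(0, 0) (79, 0) (79, 75) (0, 75)]
2. ⊥bis P1·P0 via (18.825,25.48): [(0, 47.3299) (0, 0) (40.7776, 0)]  |A|=964.9987
3. ⊥bis P1·P2 via (34.075,11.23): [(33.8286, 8.0655) (0, 47.3299) (0, 0) (33.2006, 0)]  |A|=934.4427
4. ⊥bis P1·P3 via (14.885,24.87): [(33.8286, 8.0655) (33.119, 8.8892) (0, 37.9156) (0, 0) (33.2006, 0)]  |A|=778.5479
5. ⊥bis P1·P4 via (24.25,34.05): [(33.8286, 8.0655) (33.119, 8.8892) (0, 37.9156) (0, 0) (33.2006, 0)]  |A|=778.5479
6. canonical 5-gon: [(33.8286, 8.0655) (33.119, 8.8892) (0, 37.9156) (0, 0) (33.2006, 0)]
7. shoelace: 778.5479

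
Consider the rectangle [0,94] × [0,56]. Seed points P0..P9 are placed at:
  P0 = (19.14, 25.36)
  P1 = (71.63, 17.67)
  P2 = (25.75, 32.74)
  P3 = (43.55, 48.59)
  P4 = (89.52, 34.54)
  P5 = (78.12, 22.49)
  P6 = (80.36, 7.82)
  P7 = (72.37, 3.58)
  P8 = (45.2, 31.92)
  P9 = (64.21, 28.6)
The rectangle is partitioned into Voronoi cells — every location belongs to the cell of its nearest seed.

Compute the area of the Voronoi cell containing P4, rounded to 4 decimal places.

1. box [0,94]×[0,56]: [(0, 0) (94, 0) (94, 56) (0, 56)]
2. ⊥bis P4·P0 via (54.33,29.95): [(58.2365, 0) (94, 0) (94, 56) (50.9322, 56)]  |A|=2207.2765
3. ⊥bis P4·P1 via (80.575,26.105): [(94, 11.8683) (94, 56) (52.3845, 56)]  |A|=918.2823
4. ⊥bis P4·P2 via (57.635,33.64): [(57.1464, 50.9502) (94, 11.8683) (94, 56) (57.0039, 56)]  |A|=906.6187
5. ⊥bis P4·P3 via (66.535,41.565): [(66.4032, 41.1337) (94, 11.8683) (94, 56) (70.9468, 56)]  |A|=780.3053
6. ⊥bis P4·P5 via (83.82,28.515): [(67.318, 44.1269) (94, 18.8841) (94, 56) (70.9468, 56)]  |A|=632.0198
7. ⊥bis P4·P6 via (84.94,21.18): [(67.318, 44.1269) (94, 18.8841) (94, 56) (70.9468, 56)]  |A|=632.0198
8. ⊥bis P4·P7 via (80.945,19.06): [(67.318, 44.1269) (94, 18.8841) (94, 56) (70.9468, 56)]  |A|=632.0198
9. ⊥bis P4·P8 via (67.36,33.23): [(67.318, 44.1269) (94, 18.8841) (94, 56) (70.9468, 56)]  |A|=632.0198
10. ⊥bis P4·P9 via (76.865,31.57): [(75.8017, 36.1008) (94, 18.8841) (94, 56) (71.1315, 56)]  |A|=565.2556
11. canonical 4-gon: [(75.8017, 36.1008) (94, 18.8841) (94, 56) (71.1315, 56)]
12. shoelace: 565.2556

Area of P4's cell: 565.2556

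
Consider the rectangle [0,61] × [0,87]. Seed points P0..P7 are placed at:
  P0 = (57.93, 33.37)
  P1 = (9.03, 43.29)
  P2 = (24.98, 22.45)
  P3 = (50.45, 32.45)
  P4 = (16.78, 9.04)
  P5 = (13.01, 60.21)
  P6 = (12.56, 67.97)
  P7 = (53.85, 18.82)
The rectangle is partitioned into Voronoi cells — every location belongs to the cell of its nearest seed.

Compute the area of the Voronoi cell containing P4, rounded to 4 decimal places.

1. box [0,61]×[0,87]: [(0, 0) (61, 0) (61, 87) (0, 87)]
2. ⊥bis P4·P0 via (37.355,21.205): [(0, 84.3845) (0, 0) (49.8925, 0)]  |A|=2105.0774
3. ⊥bis P4·P1 via (12.905,26.165): [(31.8833, 30.4594) (0, 23.2449) (0, 0) (49.8925, 0)]  |A|=1130.4092
4. ⊥bis P4·P2 via (20.88,15.745): [(6.2881, 24.6677) (0, 23.2449) (0, 0) (46.6288, 0)]  |A|=648.1966
5. ⊥bis P4·P3 via (33.615,20.745): [(6.2881, 24.6677) (0, 23.2449) (0, 0) (46.6288, 0)]  |A|=648.1966
6. ⊥bis P4·P5 via (14.895,34.625): [(6.2881, 24.6677) (0, 23.2449) (0, 0) (46.6288, 0)]  |A|=648.1966
7. ⊥bis P4·P6 via (14.67,38.505): [(6.2881, 24.6677) (0, 23.2449) (0, 0) (46.6288, 0)]  |A|=648.1966
8. ⊥bis P4·P7 via (35.315,13.93): [(37.5207, 5.5695) (6.2881, 24.6677) (0, 23.2449) (0, 0) (38.9901, 0)]  |A|=626.9247
9. canonical 5-gon: [(37.5207, 5.5695) (6.2881, 24.6677) (0, 23.2449) (0, 0) (38.9901, 0)]
10. shoelace: 626.9247

Area of P4's cell: 626.9247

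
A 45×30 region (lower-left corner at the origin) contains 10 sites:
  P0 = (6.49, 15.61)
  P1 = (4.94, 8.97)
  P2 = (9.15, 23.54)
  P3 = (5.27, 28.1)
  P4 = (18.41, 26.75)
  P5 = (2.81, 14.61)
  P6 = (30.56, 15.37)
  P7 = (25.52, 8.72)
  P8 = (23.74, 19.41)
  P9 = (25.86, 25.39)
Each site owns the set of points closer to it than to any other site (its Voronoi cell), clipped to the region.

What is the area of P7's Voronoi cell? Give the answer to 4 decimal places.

Area of P7's cell: 265.1620

1. box [0,45]×[0,30]: [(0, 0) (45, 0) (45, 30) (0, 30)]
2. ⊥bis P7·P0 via (16.005,12.165): [(11.6005, 0) (45, 0) (45, 30) (22.4623, 30)]  |A|=839.0568
3. ⊥bis P7·P1 via (15.23,8.845): [(15.2448, 10.0654) (15.1226, 0) (45, 0) (45, 30) (22.4623, 30)]  |A|=821.3315
4. ⊥bis P7·P2 via (17.335,16.13): [(17.5109, 16.3243) (15.2448, 10.0654) (15.1226, 0) (45, 0) (45, 30) (29.8917, 30)]  |A|=770.5307
5. ⊥bis P7·P3 via (15.395,18.41): [(17.5109, 16.3243) (15.2448, 10.0654) (15.1226, 0) (45, 0) (45, 30) (29.8917, 30)]  |A|=770.5307
6. ⊥bis P7·P4 via (21.965,17.735): [(17.3649, 15.921) (15.2448, 10.0654) (15.1226, 0) (45, 0) (45, 26.8187)]  |A|=618.7195
7. ⊥bis P7·P5 via (14.165,11.665): [(17.3649, 15.921) (15.2448, 10.0654) (15.1226, 0) (45, 0) (45, 26.8187)]  |A|=618.7195
8. ⊥bis P7·P6 via (28.04,12.045): [(21.0227, 17.3634) (17.3649, 15.921) (15.2448, 10.0654) (15.1226, 0) (43.9327, 0)]  |A|=287.9333
9. ⊥bis P7·P8 via (24.63,14.065): [(25.2406, 14.1667) (16.1837, 12.6586) (15.2448, 10.0654) (15.1226, 0) (43.9327, 0)]  |A|=265.162
10. ⊥bis P7·P9 via (25.69,17.055): [(25.2406, 14.1667) (16.1837, 12.6586) (15.2448, 10.0654) (15.1226, 0) (43.9327, 0)]  |A|=265.162
11. canonical 5-gon: [(25.2406, 14.1667) (16.1837, 12.6586) (15.2448, 10.0654) (15.1226, 0) (43.9327, 0)]
12. shoelace: 265.162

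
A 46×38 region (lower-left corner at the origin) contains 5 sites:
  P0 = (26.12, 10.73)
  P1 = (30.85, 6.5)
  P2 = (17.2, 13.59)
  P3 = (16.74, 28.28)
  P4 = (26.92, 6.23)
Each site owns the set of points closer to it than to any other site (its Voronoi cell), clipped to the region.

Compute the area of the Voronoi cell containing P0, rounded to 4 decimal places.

1. box [0,46]×[0,38]: [(0, 0) (46, 0) (46, 38) (0, 38)]
2. ⊥bis P0·P1 via (28.485,8.615): [(0, 0) (20.7807, 0) (46, 28.2003) (46, 38) (0, 38)]  |A|=1392.4034
3. ⊥bis P0·P2 via (21.66,12.16): [(17.7612, 0) (20.7807, 0) (46, 28.2003) (46, 38) (29.945, 38)]  |A|=485.9858
4. ⊥bis P0·P3 via (21.43,19.505): [(24.5496, 21.1723) (17.7612, 0) (20.7807, 0) (46, 28.2003) (46, 32.637)]  |A|=293.3828
5. ⊥bis P0·P4 via (26.52,8.48): [(24.5496, 21.1723) (20.115, 7.3413) (28.7129, 8.8699) (46, 28.2003) (46, 32.637)]  |A|=250.2303
6. canonical 5-gon: [(24.5496, 21.1723) (20.115, 7.3413) (28.7129, 8.8699) (46, 28.2003) (46, 32.637)]
7. shoelace: 250.2303

Area of P0's cell: 250.2303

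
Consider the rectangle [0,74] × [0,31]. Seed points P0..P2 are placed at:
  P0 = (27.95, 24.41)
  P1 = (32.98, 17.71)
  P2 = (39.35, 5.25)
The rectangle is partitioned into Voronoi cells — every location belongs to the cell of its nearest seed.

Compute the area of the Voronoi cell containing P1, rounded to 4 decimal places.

1. box [0,74]×[0,31]: [(0, 0) (74, 0) (74, 31) (0, 31)]
2. ⊥bis P1·P0 via (30.465,21.06): [(2.4129, 0) (74, 0) (74, 31) (43.7052, 31)]  |A|=1579.1699
3. ⊥bis P1·P2 via (36.165,11.48): [(2.4129, 0) (13.7096, 0) (74, 30.8226) (74, 31) (43.7052, 31)]  |A|=650.0163
4. canonical 5-gon: [(2.4129, 0) (13.7096, 0) (74, 30.8226) (74, 31) (43.7052, 31)]
5. shoelace: 650.0163

Area of P1's cell: 650.0163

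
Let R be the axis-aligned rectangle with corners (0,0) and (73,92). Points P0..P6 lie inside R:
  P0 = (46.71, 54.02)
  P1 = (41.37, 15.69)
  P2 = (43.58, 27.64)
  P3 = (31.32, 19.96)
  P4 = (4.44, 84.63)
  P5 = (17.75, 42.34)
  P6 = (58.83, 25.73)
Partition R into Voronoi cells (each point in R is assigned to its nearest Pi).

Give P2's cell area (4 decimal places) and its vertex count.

Area of P2's cell: 350.0970 (5 vertices)

1. box [0,73]×[0,92]: [(0, 0) (73, 0) (73, 92) (0, 92)]
2. ⊥bis P2·P0 via (45.145,40.83): [(0, 46.1865) (0, 0) (73, 0) (73, 37.525)]  |A|=3055.4685
3. ⊥bis P2·P1 via (42.475,21.665): [(0, 46.1865) (0, 29.5202) (73, 16.0198) (73, 37.525)]  |A|=1393.2585
4. ⊥bis P2·P3 via (37.45,23.8): [(25.3075, 43.1837) (38.3042, 22.4363) (73, 16.0198) (73, 37.525)]  |A|=831.0447
5. ⊥bis P2·P4 via (24.01,56.135): [(25.3075, 43.1837) (38.3042, 22.4363) (73, 16.0198) (73, 37.525)]  |A|=831.0447
6. ⊥bis P2·P5 via (30.665,34.99): [(34.6943, 42.07) (30.558, 34.802) (38.3042, 22.4363) (73, 16.0198) (73, 37.525)]  |A|=794.6301
7. ⊥bis P2·P6 via (51.205,26.685): [(52.8619, 39.9144) (34.6943, 42.07) (30.558, 34.802) (38.3042, 22.4363) (50.3929, 20.2007)]  |A|=350.097
8. canonical 5-gon: [(52.8619, 39.9144) (34.6943, 42.07) (30.558, 34.802) (38.3042, 22.4363) (50.3929, 20.2007)]
9. shoelace: 350.097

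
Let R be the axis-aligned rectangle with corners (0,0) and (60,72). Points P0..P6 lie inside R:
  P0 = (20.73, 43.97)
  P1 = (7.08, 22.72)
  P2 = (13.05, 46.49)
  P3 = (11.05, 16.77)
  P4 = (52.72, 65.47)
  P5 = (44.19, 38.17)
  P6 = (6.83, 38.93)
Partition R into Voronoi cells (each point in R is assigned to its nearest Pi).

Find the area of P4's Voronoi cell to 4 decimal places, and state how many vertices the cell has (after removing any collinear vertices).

Area of P4's cell: 569.0789 (5 vertices)

1. box [0,60]×[0,72]: [(0, 0) (60, 0) (60, 72) (0, 72)]
2. ⊥bis P4·P0 via (36.725,54.72): [(60, 20.089) (60, 72) (25.1114, 72)]  |A|=905.5524
3. ⊥bis P4·P1 via (29.9,44.095): [(60, 20.089) (60, 72) (25.1114, 72)]  |A|=905.5524
4. ⊥bis P4·P2 via (32.885,55.98): [(25.4894, 71.4376) (60, 20.089) (60, 72) (25.2203, 72)]  |A|=905.5218
5. ⊥bis P4·P3 via (31.885,41.12): [(25.4894, 71.4376) (60, 20.089) (60, 72) (25.2203, 72)]  |A|=905.5218
6. ⊥bis P4·P5 via (48.455,51.82): [(25.4894, 71.4376) (36.0741, 55.6885) (60, 48.2127) (60, 72) (25.2203, 72)]  |A|=569.0789
7. ⊥bis P4·P6 via (29.775,52.2): [(25.4894, 71.4376) (36.0741, 55.6885) (60, 48.2127) (60, 72) (25.2203, 72)]  |A|=569.0789
8. canonical 5-gon: [(25.4894, 71.4376) (36.0741, 55.6885) (60, 48.2127) (60, 72) (25.2203, 72)]
9. shoelace: 569.0789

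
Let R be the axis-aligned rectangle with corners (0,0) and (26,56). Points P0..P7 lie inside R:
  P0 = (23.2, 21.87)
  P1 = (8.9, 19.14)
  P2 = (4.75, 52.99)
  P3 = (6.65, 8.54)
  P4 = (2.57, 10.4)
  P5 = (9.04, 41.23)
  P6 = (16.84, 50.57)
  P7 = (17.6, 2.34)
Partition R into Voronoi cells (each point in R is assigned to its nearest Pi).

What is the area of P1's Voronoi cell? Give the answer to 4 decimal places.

Area of P1's cell: 248.8997

1. box [0,26]×[0,56]: [(0, 0) (26, 0) (26, 56) (0, 56)]
2. ⊥bis P1·P0 via (16.05,20.505): [(0, 0) (19.9646, 0) (9.2737, 56) (0, 56)]  |A|=818.6716
3. ⊥bis P1·P2 via (6.825,36.065): [(0, 35.2283) (0, 0) (19.9646, 0) (12.9364, 36.8143)]  |A|=595.3545
4. ⊥bis P1·P3 via (7.775,13.84): [(0, 35.2283) (0, 15.4904) (17.7256, 11.7278) (12.9364, 36.8143)]  |A|=340.9955
5. ⊥bis P1·P4 via (5.735,14.77): [(0, 35.2283) (0, 18.9236) (6.7057, 14.067) (17.7256, 11.7278) (12.9364, 36.8143)]  |A|=329.4844
6. ⊥bis P1·P5 via (8.97,30.185): [(0, 30.2418) (0, 18.9236) (6.7057, 14.067) (17.7256, 11.7278) (14.2083, 30.1518)]  |A|=249.9573
7. ⊥bis P1·P6 via (12.87,34.855): [(0, 30.2418) (0, 18.9236) (6.7057, 14.067) (17.7256, 11.7278) (14.2083, 30.1518)]  |A|=249.9573
8. ⊥bis P1·P7 via (13.25,10.74): [(0, 30.2418) (0, 18.9236) (6.7057, 14.067) (15.9042, 12.1145) (17.4946, 12.9381) (14.2083, 30.1518)]  |A|=248.8997
9. canonical 6-gon: [(0, 30.2418) (0, 18.9236) (6.7057, 14.067) (15.9042, 12.1145) (17.4946, 12.9381) (14.2083, 30.1518)]
10. shoelace: 248.8997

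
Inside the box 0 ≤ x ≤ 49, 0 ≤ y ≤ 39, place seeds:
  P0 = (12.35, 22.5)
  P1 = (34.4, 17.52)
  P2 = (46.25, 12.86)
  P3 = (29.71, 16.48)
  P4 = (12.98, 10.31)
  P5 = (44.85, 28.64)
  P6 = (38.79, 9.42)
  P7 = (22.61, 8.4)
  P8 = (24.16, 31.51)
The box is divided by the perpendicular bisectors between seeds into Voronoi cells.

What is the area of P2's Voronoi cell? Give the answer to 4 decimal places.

Area of P2's cell: 115.7957

1. box [0,49]×[0,39]: [(0, 0) (49, 0) (49, 39) (0, 39)]
2. ⊥bis P2·P0 via (29.3,17.68): [(24.2724, 0) (49, 0) (49, 39) (35.3627, 39)]  |A|=748.1157
3. ⊥bis P2·P1 via (40.325,15.19): [(34.3515, 0) (49, 0) (49, 37.2498)]  |A|=272.8261
4. ⊥bis P2·P3 via (37.98,14.67): [(35.2935, 2.3954) (34.7693, 0) (49, 0) (49, 37.2498)]  |A|=272.3258
5. ⊥bis P2·P4 via (29.615,11.585): [(35.2935, 2.3954) (34.7693, 0) (49, 0) (49, 37.2498)]  |A|=272.3258
6. ⊥bis P2·P5 via (45.55,20.75): [(42.4016, 20.4707) (35.2935, 2.3954) (34.7693, 0) (49, 0) (49, 21.0561)]  |A|=218.8996
7. ⊥bis P2·P6 via (42.52,11.14): [(42.4016, 20.4707) (40.4757, 15.5733) (47.6569, 0) (49, 0) (49, 21.0561)]  |A|=115.7957
8. ⊥bis P2·P7 via (34.43,10.63): [(42.4016, 20.4707) (40.4757, 15.5733) (47.6569, 0) (49, 0) (49, 21.0561)]  |A|=115.7957
9. ⊥bis P2·P8 via (35.205,22.185): [(42.4016, 20.4707) (40.4757, 15.5733) (47.6569, 0) (49, 0) (49, 21.0561)]  |A|=115.7957
10. canonical 5-gon: [(42.4016, 20.4707) (40.4757, 15.5733) (47.6569, 0) (49, 0) (49, 21.0561)]
11. shoelace: 115.7957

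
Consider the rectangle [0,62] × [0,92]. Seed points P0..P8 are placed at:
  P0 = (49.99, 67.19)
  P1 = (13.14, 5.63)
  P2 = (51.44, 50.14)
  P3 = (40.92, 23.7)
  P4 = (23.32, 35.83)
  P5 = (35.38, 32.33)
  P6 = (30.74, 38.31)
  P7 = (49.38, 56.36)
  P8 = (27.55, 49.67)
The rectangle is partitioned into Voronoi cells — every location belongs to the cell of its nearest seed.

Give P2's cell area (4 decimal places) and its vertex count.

1. box [0,62]×[0,92]: [(0, 0) (62, 0) (62, 92) (0, 92)]
2. ⊥bis P2·P0 via (50.715,58.665): [(0, 54.352) (0, 0) (62, 0) (62, 59.6247)]  |A|=3533.2782
3. ⊥bis P2·P1 via (32.29,27.885): [(1.3939, 54.4705) (62, 2.3201) (62, 59.6247)]  |A|=1736.5054
4. ⊥bis P2·P3 via (46.18,36.92): [(1.951, 54.5179) (62, 30.6255) (62, 59.6247)]  |A|=870.6867
5. ⊥bis P2·P4 via (37.38,42.985): [(30.2848, 56.9275) (39.0158, 39.7705) (62, 30.6255) (62, 59.6247)]  |A|=617.1057
6. ⊥bis P2·P5 via (43.41,41.235): [(30.2848, 56.9275) (33.9121, 49.7997) (49.7865, 35.485) (62, 30.6255) (62, 59.6247)]  |A|=574.0312
7. ⊥bis P2·P6 via (41.09,44.225): [(33.6662, 57.2151) (42.1489, 42.3722) (49.7865, 35.485) (62, 30.6255) (62, 59.6247)]  |A|=531.832
8. ⊥bis P2·P7 via (50.41,53.25): [(38.2364, 49.2182) (42.1489, 42.3722) (49.7865, 35.485) (62, 30.6255) (62, 57.0885)]  |A|=382.8998
9. ⊥bis P2·P8 via (39.495,49.905): [(39.5003, 49.6368) (39.5539, 46.9129) (42.1489, 42.3722) (49.7865, 35.485) (62, 30.6255) (62, 57.0885)]  |A|=381.1672
10. canonical 6-gon: [(39.5003, 49.6368) (39.5539, 46.9129) (42.1489, 42.3722) (49.7865, 35.485) (62, 30.6255) (62, 57.0885)]
11. shoelace: 381.1672

Area of P2's cell: 381.1672 (6 vertices)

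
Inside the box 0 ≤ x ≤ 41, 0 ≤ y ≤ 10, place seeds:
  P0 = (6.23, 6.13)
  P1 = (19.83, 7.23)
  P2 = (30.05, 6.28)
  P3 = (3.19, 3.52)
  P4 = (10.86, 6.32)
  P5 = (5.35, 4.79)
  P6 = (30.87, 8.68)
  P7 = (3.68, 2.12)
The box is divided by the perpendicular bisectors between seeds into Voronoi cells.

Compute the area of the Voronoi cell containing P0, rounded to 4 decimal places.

1. box [0,41]×[0,10]: [(0, 0) (41, 0) (41, 10) (0, 10)]
2. ⊥bis P0·P1 via (13.03,6.68): [(0, 0) (13.5703, 0) (12.7615, 10) (0, 10)]  |A|=131.6588
3. ⊥bis P0·P2 via (18.14,6.205): [(0, 0) (13.5703, 0) (12.7615, 10) (0, 10)]  |A|=131.6588
4. ⊥bis P0·P3 via (4.71,4.825): [(8.8525, 0) (13.5703, 0) (12.7615, 10) (0.267, 10)]  |A|=86.0613
5. ⊥bis P0·P4 via (8.545,6.225): [(8.7978, 0.0637) (8.3901, 10) (0.267, 10)]  |A|=40.3568
6. ⊥bis P0·P5 via (5.79,5.46): [(2.064, 7.9069) (8.6536, 3.5795) (8.3901, 10) (0.267, 10)]  |A|=29.0853
7. ⊥bis P0·P6 via (18.55,7.405): [(2.064, 7.9069) (8.6536, 3.5795) (8.3901, 10) (0.267, 10)]  |A|=29.0853
8. ⊥bis P0·P7 via (4.955,4.125): [(2.064, 7.9069) (8.6536, 3.5795) (8.3901, 10) (0.267, 10)]  |A|=29.0853
9. canonical 4-gon: [(2.064, 7.9069) (8.6536, 3.5795) (8.3901, 10) (0.267, 10)]
10. shoelace: 29.0853

Area of P0's cell: 29.0853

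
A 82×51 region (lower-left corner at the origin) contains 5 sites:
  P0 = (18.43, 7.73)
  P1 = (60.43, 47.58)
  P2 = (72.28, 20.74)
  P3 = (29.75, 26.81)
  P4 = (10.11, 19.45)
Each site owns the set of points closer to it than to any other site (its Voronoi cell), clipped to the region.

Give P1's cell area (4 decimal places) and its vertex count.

Area of P1's cell: 691.6427 (4 vertices)

1. box [0,82]×[0,51]: [(0, 0) (82, 0) (82, 51) (0, 51)]
2. ⊥bis P1·P0 via (39.43,27.655): [(65.6693, 0) (82, 0) (82, 51) (17.28, 51)]  |A|=2066.7911
3. ⊥bis P1·P2 via (66.355,34.16): [(43.0293, 23.8616) (82, 41.0673) (82, 51) (17.28, 51)]  |A|=1071.7408
4. ⊥bis P1·P3 via (45.09,37.195): [(51.5652, 27.6302) (82, 41.0673) (82, 51) (35.7442, 51)]  |A|=691.6427
5. ⊥bis P1·P4 via (35.27,33.515): [(51.5652, 27.6302) (82, 41.0673) (82, 51) (35.7442, 51)]  |A|=691.6427
6. canonical 4-gon: [(51.5652, 27.6302) (82, 41.0673) (82, 51) (35.7442, 51)]
7. shoelace: 691.6427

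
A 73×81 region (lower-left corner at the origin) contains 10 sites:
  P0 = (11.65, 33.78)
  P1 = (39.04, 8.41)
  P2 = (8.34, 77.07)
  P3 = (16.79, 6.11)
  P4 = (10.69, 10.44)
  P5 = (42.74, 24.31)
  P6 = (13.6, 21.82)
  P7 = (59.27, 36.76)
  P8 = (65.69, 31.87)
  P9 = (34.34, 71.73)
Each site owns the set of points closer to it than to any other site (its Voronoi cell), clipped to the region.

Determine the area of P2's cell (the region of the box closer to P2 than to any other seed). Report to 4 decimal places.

Area of P2's cell: 514.9341

1. box [0,73]×[0,81]: [(0, 0) (73, 0) (73, 81) (0, 81)]
2. ⊥bis P2·P0 via (9.995,55.425): [(0, 54.6608) (73, 60.2424) (73, 81) (0, 81)]  |A|=1719.0331
3. ⊥bis P2·P1 via (23.69,42.74): [(0, 54.6608) (60.7368, 59.3048) (73, 64.788) (73, 81) (0, 81)]  |A|=1691.1615
4. ⊥bis P2·P3 via (12.565,41.59): [(0, 54.6608) (60.7368, 59.3048) (73, 64.788) (73, 81) (0, 81)]  |A|=1691.1615
5. ⊥bis P2·P4 via (9.515,43.755): [(0, 54.6608) (60.7368, 59.3048) (73, 64.788) (73, 81) (0, 81)]  |A|=1691.1615
6. ⊥bis P2·P5 via (25.54,50.69): [(0, 54.6608) (35.8321, 57.4005) (72.0271, 81) (0, 81)]  |A|=1321.7951
7. ⊥bis P2·P6 via (10.97,49.445): [(0, 54.6608) (35.8321, 57.4005) (72.0271, 81) (0, 81)]  |A|=1321.7951
8. ⊥bis P2·P7 via (33.805,56.915): [(0, 54.6608) (34.0835, 57.2668) (52.8678, 81) (0, 81)]  |A|=1076.2259
9. ⊥bis P2·P8 via (37.015,54.47): [(0, 54.6608) (34.0835, 57.2668) (52.8678, 81) (0, 81)]  |A|=1076.2259
10. ⊥bis P2·P9 via (21.34,74.4): [(0, 54.6608) (17.5617, 56.0036) (22.6955, 81) (0, 81)]  |A|=514.9341
11. canonical 4-gon: [(0, 54.6608) (17.5617, 56.0036) (22.6955, 81) (0, 81)]
12. shoelace: 514.9341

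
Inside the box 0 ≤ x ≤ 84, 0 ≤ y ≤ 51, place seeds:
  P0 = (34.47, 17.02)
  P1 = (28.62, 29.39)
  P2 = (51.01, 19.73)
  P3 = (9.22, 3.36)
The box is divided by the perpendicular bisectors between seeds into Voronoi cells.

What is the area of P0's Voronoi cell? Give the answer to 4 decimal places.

Area of P0's cell: 499.3331

1. box [0,84]×[0,51]: [(0, 0) (84, 0) (84, 51) (0, 51)]
2. ⊥bis P0·P1 via (31.545,23.205): [(0, 8.2868) (0, 0) (84, 0) (84, 48.0119)]  |A|=2364.5464
3. ⊥bis P0·P2 via (42.74,18.375): [(41.2005, 27.7712) (0, 8.2868) (0, 0) (45.7507, 0)]  |A|=805.9863
4. ⊥bis P0·P3 via (21.845,10.19): [(41.2005, 27.7712) (18.2145, 16.9008) (27.3577, 0) (45.7507, 0)]  |A|=499.3331
5. canonical 4-gon: [(41.2005, 27.7712) (18.2145, 16.9008) (27.3577, 0) (45.7507, 0)]
6. shoelace: 499.3331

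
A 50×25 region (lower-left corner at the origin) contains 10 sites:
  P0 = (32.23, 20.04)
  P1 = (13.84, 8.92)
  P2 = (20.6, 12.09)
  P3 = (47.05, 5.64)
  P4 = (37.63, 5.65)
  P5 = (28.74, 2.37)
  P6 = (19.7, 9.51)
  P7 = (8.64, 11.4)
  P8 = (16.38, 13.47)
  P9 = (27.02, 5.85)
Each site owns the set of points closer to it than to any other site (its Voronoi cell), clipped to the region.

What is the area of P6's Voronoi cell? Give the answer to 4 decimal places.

1. box [0,50]×[0,25]: [(0, 0) (50, 0) (50, 25) (0, 25)]
2. ⊥bis P6·P0 via (25.965,14.775): [(0, 0) (38.3817, 0) (17.3721, 25) (0, 25)]  |A|=696.9218
3. ⊥bis P6·P1 via (16.77,9.215): [(17.6978, 0) (38.3817, 0) (17.3721, 25) (15.1807, 25)]  |A|=285.9403
4. ⊥bis P6·P2 via (20.15,10.8): [(16.4816, 12.0797) (17.6978, 0) (38.3817, 0) (33.1027, 6.2816)]  |A|=161.8272
5. ⊥bis P6·P3 via (33.375,7.575): [(16.4816, 12.0797) (17.6978, 0) (32.3031, 0) (33.1791, 6.1907) (33.1027, 6.2816)]  |A|=143.0121
6. ⊥bis P6·P4 via (28.665,7.58): [(28.715, 7.8122) (16.4816, 12.0797) (17.6978, 0) (27.0332, 0)]  |A|=107.7578
7. ⊥bis P6·P5 via (24.22,5.94): [(26.3502, 8.6371) (16.4816, 12.0797) (17.6978, 0) (19.5285, 0)]  |A|=65.4176
8. ⊥bis P6·P7 via (14.17,10.455): [(26.3502, 8.6371) (16.4816, 12.0797) (17.6978, 0) (19.5285, 0)]  |A|=65.4176
9. ⊥bis P6·P8 via (18.04,11.49): [(26.3502, 8.6371) (18.0788, 11.5225) (16.6576, 10.331) (17.6978, 0) (19.5285, 0)]  |A|=64.0702
10. ⊥bis P6·P9 via (23.36,7.68): [(24.2116, 9.3832) (18.0788, 11.5225) (16.6576, 10.331) (17.6978, 0) (19.52, 0)]  |A|=52.2499
11. canonical 5-gon: [(24.2116, 9.3832) (18.0788, 11.5225) (16.6576, 10.331) (17.6978, 0) (19.52, 0)]
12. shoelace: 52.2499

Area of P6's cell: 52.2499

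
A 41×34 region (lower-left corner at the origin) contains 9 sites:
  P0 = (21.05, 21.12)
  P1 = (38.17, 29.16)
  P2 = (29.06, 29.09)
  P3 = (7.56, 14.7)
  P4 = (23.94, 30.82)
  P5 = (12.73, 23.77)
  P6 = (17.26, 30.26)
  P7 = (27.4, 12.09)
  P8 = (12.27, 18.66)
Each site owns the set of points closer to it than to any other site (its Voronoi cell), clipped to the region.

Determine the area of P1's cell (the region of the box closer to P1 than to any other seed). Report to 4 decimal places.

1. box [0,41]×[0,34]: [(0, 0) (41, 0) (41, 34) (0, 34)]
2. ⊥bis P1·P0 via (29.61,25.14): [(41, 0.8867) (41, 34) (25.4491, 34)]  |A|=257.4709
3. ⊥bis P1·P2 via (33.615,29.125): [(33.7127, 16.4038) (41, 0.8867) (41, 34) (33.5775, 34)]  |A|=185.9561
4. ⊥bis P1·P3 via (22.865,21.93): [(33.7127, 16.4038) (41, 0.8867) (41, 34) (33.5775, 34)]  |A|=185.9561
5. ⊥bis P1·P4 via (31.055,29.99): [(33.7127, 16.4038) (41, 0.8867) (41, 34) (33.5775, 34)]  |A|=185.9561
6. ⊥bis P1·P5 via (25.45,26.465): [(33.7127, 16.4038) (41, 0.8867) (41, 34) (33.5775, 34)]  |A|=185.9561
7. ⊥bis P1·P6 via (27.715,29.71): [(33.7127, 16.4038) (41, 0.8867) (41, 34) (33.5775, 34)]  |A|=185.9561
8. ⊥bis P1·P7 via (32.785,20.625): [(33.6847, 20.0574) (41, 15.4419) (41, 34) (33.5775, 34)]  |A|=119.6236
9. ⊥bis P1·P8 via (25.22,23.91): [(33.6847, 20.0574) (41, 15.4419) (41, 34) (33.5775, 34)]  |A|=119.6236
10. canonical 4-gon: [(33.6847, 20.0574) (41, 15.4419) (41, 34) (33.5775, 34)]
11. shoelace: 119.6236

Area of P1's cell: 119.6236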